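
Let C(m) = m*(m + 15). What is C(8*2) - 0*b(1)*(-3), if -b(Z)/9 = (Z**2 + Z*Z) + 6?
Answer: 496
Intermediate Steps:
b(Z) = -54 - 18*Z**2 (b(Z) = -9*((Z**2 + Z*Z) + 6) = -9*((Z**2 + Z**2) + 6) = -9*(2*Z**2 + 6) = -9*(6 + 2*Z**2) = -54 - 18*Z**2)
C(m) = m*(15 + m)
C(8*2) - 0*b(1)*(-3) = (8*2)*(15 + 8*2) - 0*(-54 - 18*1**2)*(-3) = 16*(15 + 16) - 0*(-54 - 18*1)*(-3) = 16*31 - 0*(-54 - 18)*(-3) = 496 - 0*(-72)*(-3) = 496 - 0*(-3) = 496 - 1*0 = 496 + 0 = 496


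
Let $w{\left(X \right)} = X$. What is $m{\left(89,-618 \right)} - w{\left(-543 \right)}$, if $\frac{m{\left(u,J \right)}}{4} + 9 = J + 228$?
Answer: $-1053$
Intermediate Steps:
$m{\left(u,J \right)} = 876 + 4 J$ ($m{\left(u,J \right)} = -36 + 4 \left(J + 228\right) = -36 + 4 \left(228 + J\right) = -36 + \left(912 + 4 J\right) = 876 + 4 J$)
$m{\left(89,-618 \right)} - w{\left(-543 \right)} = \left(876 + 4 \left(-618\right)\right) - -543 = \left(876 - 2472\right) + 543 = -1596 + 543 = -1053$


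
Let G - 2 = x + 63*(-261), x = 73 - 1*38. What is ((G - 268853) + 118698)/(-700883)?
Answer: 166561/700883 ≈ 0.23764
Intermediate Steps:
x = 35 (x = 73 - 38 = 35)
G = -16406 (G = 2 + (35 + 63*(-261)) = 2 + (35 - 16443) = 2 - 16408 = -16406)
((G - 268853) + 118698)/(-700883) = ((-16406 - 268853) + 118698)/(-700883) = (-285259 + 118698)*(-1/700883) = -166561*(-1/700883) = 166561/700883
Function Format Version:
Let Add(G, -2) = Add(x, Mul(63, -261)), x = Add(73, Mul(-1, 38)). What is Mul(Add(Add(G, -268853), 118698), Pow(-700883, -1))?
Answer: Rational(166561, 700883) ≈ 0.23764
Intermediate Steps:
x = 35 (x = Add(73, -38) = 35)
G = -16406 (G = Add(2, Add(35, Mul(63, -261))) = Add(2, Add(35, -16443)) = Add(2, -16408) = -16406)
Mul(Add(Add(G, -268853), 118698), Pow(-700883, -1)) = Mul(Add(Add(-16406, -268853), 118698), Pow(-700883, -1)) = Mul(Add(-285259, 118698), Rational(-1, 700883)) = Mul(-166561, Rational(-1, 700883)) = Rational(166561, 700883)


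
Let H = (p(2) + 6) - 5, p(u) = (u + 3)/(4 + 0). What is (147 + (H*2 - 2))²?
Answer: 89401/4 ≈ 22350.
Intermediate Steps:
p(u) = ¾ + u/4 (p(u) = (3 + u)/4 = (3 + u)*(¼) = ¾ + u/4)
H = 9/4 (H = ((¾ + (¼)*2) + 6) - 5 = ((¾ + ½) + 6) - 5 = (5/4 + 6) - 5 = 29/4 - 5 = 9/4 ≈ 2.2500)
(147 + (H*2 - 2))² = (147 + ((9/4)*2 - 2))² = (147 + (9/2 - 2))² = (147 + 5/2)² = (299/2)² = 89401/4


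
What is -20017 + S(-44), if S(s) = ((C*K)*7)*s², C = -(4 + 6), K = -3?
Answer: 386543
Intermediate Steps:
C = -10 (C = -1*10 = -10)
S(s) = 210*s² (S(s) = (-10*(-3)*7)*s² = (30*7)*s² = 210*s²)
-20017 + S(-44) = -20017 + 210*(-44)² = -20017 + 210*1936 = -20017 + 406560 = 386543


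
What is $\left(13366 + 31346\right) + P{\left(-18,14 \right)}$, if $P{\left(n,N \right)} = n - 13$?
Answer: $44681$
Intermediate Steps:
$P{\left(n,N \right)} = -13 + n$
$\left(13366 + 31346\right) + P{\left(-18,14 \right)} = \left(13366 + 31346\right) - 31 = 44712 - 31 = 44681$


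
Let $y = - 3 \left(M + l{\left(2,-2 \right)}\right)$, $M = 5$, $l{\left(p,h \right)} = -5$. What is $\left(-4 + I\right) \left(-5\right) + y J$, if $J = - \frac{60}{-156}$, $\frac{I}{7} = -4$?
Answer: $160$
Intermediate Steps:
$I = -28$ ($I = 7 \left(-4\right) = -28$)
$y = 0$ ($y = - 3 \left(5 - 5\right) = \left(-3\right) 0 = 0$)
$J = \frac{5}{13}$ ($J = \left(-60\right) \left(- \frac{1}{156}\right) = \frac{5}{13} \approx 0.38462$)
$\left(-4 + I\right) \left(-5\right) + y J = \left(-4 - 28\right) \left(-5\right) + 0 \cdot \frac{5}{13} = \left(-32\right) \left(-5\right) + 0 = 160 + 0 = 160$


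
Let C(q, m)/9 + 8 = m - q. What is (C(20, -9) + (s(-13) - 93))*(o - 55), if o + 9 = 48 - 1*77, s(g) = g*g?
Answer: 23901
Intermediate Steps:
s(g) = g²
o = -38 (o = -9 + (48 - 1*77) = -9 + (48 - 77) = -9 - 29 = -38)
C(q, m) = -72 - 9*q + 9*m (C(q, m) = -72 + 9*(m - q) = -72 + (-9*q + 9*m) = -72 - 9*q + 9*m)
(C(20, -9) + (s(-13) - 93))*(o - 55) = ((-72 - 9*20 + 9*(-9)) + ((-13)² - 93))*(-38 - 55) = ((-72 - 180 - 81) + (169 - 93))*(-93) = (-333 + 76)*(-93) = -257*(-93) = 23901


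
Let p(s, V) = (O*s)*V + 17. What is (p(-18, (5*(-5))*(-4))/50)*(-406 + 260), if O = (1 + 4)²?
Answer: 3283759/25 ≈ 1.3135e+5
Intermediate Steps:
O = 25 (O = 5² = 25)
p(s, V) = 17 + 25*V*s (p(s, V) = (25*s)*V + 17 = 25*V*s + 17 = 17 + 25*V*s)
(p(-18, (5*(-5))*(-4))/50)*(-406 + 260) = ((17 + 25*((5*(-5))*(-4))*(-18))/50)*(-406 + 260) = ((17 + 25*(-25*(-4))*(-18))*(1/50))*(-146) = ((17 + 25*100*(-18))*(1/50))*(-146) = ((17 - 45000)*(1/50))*(-146) = -44983*1/50*(-146) = -44983/50*(-146) = 3283759/25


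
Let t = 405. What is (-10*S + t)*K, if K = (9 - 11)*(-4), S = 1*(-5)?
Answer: 3640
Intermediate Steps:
S = -5
K = 8 (K = -2*(-4) = 8)
(-10*S + t)*K = (-10*(-5) + 405)*8 = (50 + 405)*8 = 455*8 = 3640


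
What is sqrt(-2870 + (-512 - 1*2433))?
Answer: I*sqrt(5815) ≈ 76.256*I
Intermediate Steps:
sqrt(-2870 + (-512 - 1*2433)) = sqrt(-2870 + (-512 - 2433)) = sqrt(-2870 - 2945) = sqrt(-5815) = I*sqrt(5815)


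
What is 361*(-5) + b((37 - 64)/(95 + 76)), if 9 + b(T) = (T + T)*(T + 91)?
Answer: -665210/361 ≈ -1842.7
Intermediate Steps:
b(T) = -9 + 2*T*(91 + T) (b(T) = -9 + (T + T)*(T + 91) = -9 + (2*T)*(91 + T) = -9 + 2*T*(91 + T))
361*(-5) + b((37 - 64)/(95 + 76)) = 361*(-5) + (-9 + 2*((37 - 64)/(95 + 76))² + 182*((37 - 64)/(95 + 76))) = -1805 + (-9 + 2*(-27/171)² + 182*(-27/171)) = -1805 + (-9 + 2*(-27*1/171)² + 182*(-27*1/171)) = -1805 + (-9 + 2*(-3/19)² + 182*(-3/19)) = -1805 + (-9 + 2*(9/361) - 546/19) = -1805 + (-9 + 18/361 - 546/19) = -1805 - 13605/361 = -665210/361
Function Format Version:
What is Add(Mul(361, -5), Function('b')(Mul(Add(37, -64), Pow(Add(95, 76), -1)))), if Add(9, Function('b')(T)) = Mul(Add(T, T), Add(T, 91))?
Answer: Rational(-665210, 361) ≈ -1842.7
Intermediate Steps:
Function('b')(T) = Add(-9, Mul(2, T, Add(91, T))) (Function('b')(T) = Add(-9, Mul(Add(T, T), Add(T, 91))) = Add(-9, Mul(Mul(2, T), Add(91, T))) = Add(-9, Mul(2, T, Add(91, T))))
Add(Mul(361, -5), Function('b')(Mul(Add(37, -64), Pow(Add(95, 76), -1)))) = Add(Mul(361, -5), Add(-9, Mul(2, Pow(Mul(Add(37, -64), Pow(Add(95, 76), -1)), 2)), Mul(182, Mul(Add(37, -64), Pow(Add(95, 76), -1))))) = Add(-1805, Add(-9, Mul(2, Pow(Mul(-27, Pow(171, -1)), 2)), Mul(182, Mul(-27, Pow(171, -1))))) = Add(-1805, Add(-9, Mul(2, Pow(Mul(-27, Rational(1, 171)), 2)), Mul(182, Mul(-27, Rational(1, 171))))) = Add(-1805, Add(-9, Mul(2, Pow(Rational(-3, 19), 2)), Mul(182, Rational(-3, 19)))) = Add(-1805, Add(-9, Mul(2, Rational(9, 361)), Rational(-546, 19))) = Add(-1805, Add(-9, Rational(18, 361), Rational(-546, 19))) = Add(-1805, Rational(-13605, 361)) = Rational(-665210, 361)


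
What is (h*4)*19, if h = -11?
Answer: -836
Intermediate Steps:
(h*4)*19 = -11*4*19 = -44*19 = -836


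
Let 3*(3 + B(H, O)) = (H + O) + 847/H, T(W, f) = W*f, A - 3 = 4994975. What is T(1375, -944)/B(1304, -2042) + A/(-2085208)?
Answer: 5291678910012151/1014704959564 ≈ 5215.0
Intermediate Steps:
A = 4994978 (A = 3 + 4994975 = 4994978)
B(H, O) = -3 + H/3 + O/3 + 847/(3*H) (B(H, O) = -3 + ((H + O) + 847/H)/3 = -3 + (H + O + 847/H)/3 = -3 + (H/3 + O/3 + 847/(3*H)) = -3 + H/3 + O/3 + 847/(3*H))
T(1375, -944)/B(1304, -2042) + A/(-2085208) = (1375*(-944))/(((⅓)*(847 + 1304*(-9 + 1304 - 2042))/1304)) + 4994978/(-2085208) = -1298000*3912/(847 + 1304*(-747)) + 4994978*(-1/2085208) = -1298000*3912/(847 - 974088) - 2497489/1042604 = -1298000/((⅓)*(1/1304)*(-973241)) - 2497489/1042604 = -1298000/(-973241/3912) - 2497489/1042604 = -1298000*(-3912/973241) - 2497489/1042604 = 5077776000/973241 - 2497489/1042604 = 5291678910012151/1014704959564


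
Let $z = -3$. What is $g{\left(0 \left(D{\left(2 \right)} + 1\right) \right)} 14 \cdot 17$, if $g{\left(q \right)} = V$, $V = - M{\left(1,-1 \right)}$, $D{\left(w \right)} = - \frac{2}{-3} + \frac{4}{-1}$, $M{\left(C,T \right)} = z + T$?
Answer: $952$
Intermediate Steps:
$M{\left(C,T \right)} = -3 + T$
$D{\left(w \right)} = - \frac{10}{3}$ ($D{\left(w \right)} = \left(-2\right) \left(- \frac{1}{3}\right) + 4 \left(-1\right) = \frac{2}{3} - 4 = - \frac{10}{3}$)
$V = 4$ ($V = - (-3 - 1) = \left(-1\right) \left(-4\right) = 4$)
$g{\left(q \right)} = 4$
$g{\left(0 \left(D{\left(2 \right)} + 1\right) \right)} 14 \cdot 17 = 4 \cdot 14 \cdot 17 = 56 \cdot 17 = 952$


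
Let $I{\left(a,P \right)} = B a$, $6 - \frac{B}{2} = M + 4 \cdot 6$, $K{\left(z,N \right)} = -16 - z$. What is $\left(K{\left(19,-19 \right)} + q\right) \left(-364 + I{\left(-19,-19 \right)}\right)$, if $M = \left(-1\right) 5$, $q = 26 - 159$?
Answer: $-21840$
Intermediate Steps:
$q = -133$
$M = -5$
$B = -26$ ($B = 12 - 2 \left(-5 + 4 \cdot 6\right) = 12 - 2 \left(-5 + 24\right) = 12 - 38 = -26$)
$I{\left(a,P \right)} = - 26 a$
$\left(K{\left(19,-19 \right)} + q\right) \left(-364 + I{\left(-19,-19 \right)}\right) = \left(\left(-16 - 19\right) - 133\right) \left(-364 - -494\right) = \left(\left(-16 - 19\right) - 133\right) \left(-364 + 494\right) = \left(-35 - 133\right) 130 = \left(-168\right) 130 = -21840$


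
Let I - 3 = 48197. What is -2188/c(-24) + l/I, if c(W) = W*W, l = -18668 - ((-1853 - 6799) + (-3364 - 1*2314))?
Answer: -13999/3600 ≈ -3.8886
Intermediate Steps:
I = 48200 (I = 3 + 48197 = 48200)
l = -4338 (l = -18668 - (-8652 + (-3364 - 2314)) = -18668 - (-8652 - 5678) = -18668 - 1*(-14330) = -18668 + 14330 = -4338)
c(W) = W**2
-2188/c(-24) + l/I = -2188/((-24)**2) - 4338/48200 = -2188/576 - 4338*1/48200 = -2188*1/576 - 9/100 = -547/144 - 9/100 = -13999/3600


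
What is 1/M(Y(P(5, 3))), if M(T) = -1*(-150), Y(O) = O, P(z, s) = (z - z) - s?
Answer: 1/150 ≈ 0.0066667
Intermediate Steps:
P(z, s) = -s (P(z, s) = 0 - s = -s)
M(T) = 150
1/M(Y(P(5, 3))) = 1/150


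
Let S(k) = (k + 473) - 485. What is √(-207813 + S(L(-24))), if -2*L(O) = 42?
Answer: 9*I*√2566 ≈ 455.9*I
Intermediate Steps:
L(O) = -21 (L(O) = -½*42 = -21)
S(k) = -12 + k (S(k) = (473 + k) - 485 = -12 + k)
√(-207813 + S(L(-24))) = √(-207813 + (-12 - 21)) = √(-207813 - 33) = √(-207846) = 9*I*√2566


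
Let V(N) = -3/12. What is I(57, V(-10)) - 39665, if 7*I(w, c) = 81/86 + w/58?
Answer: -346233385/8729 ≈ -39665.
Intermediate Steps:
V(N) = -¼ (V(N) = -3*1/12 = -¼)
I(w, c) = 81/602 + w/406 (I(w, c) = (81/86 + w/58)/7 = 81/602 + w/406)
I(57, V(-10)) - 39665 = (81/602 + (1/406)*57) - 39665 = (81/602 + 57/406) - 39665 = 2400/8729 - 39665 = -346233385/8729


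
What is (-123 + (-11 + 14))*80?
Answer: -9600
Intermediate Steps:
(-123 + (-11 + 14))*80 = (-123 + 3)*80 = -120*80 = -9600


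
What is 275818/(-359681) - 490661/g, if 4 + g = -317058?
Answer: 89030032425/114041177222 ≈ 0.78068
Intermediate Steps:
g = -317062 (g = -4 - 317058 = -317062)
275818/(-359681) - 490661/g = 275818/(-359681) - 490661/(-317062) = 275818*(-1/359681) - 490661*(-1/317062) = -275818/359681 + 490661/317062 = 89030032425/114041177222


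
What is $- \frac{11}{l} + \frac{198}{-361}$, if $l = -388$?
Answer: $- \frac{72853}{140068} \approx -0.52013$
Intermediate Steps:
$- \frac{11}{l} + \frac{198}{-361} = - \frac{11}{-388} + \frac{198}{-361} = \left(-11\right) \left(- \frac{1}{388}\right) + 198 \left(- \frac{1}{361}\right) = \frac{11}{388} - \frac{198}{361} = - \frac{72853}{140068}$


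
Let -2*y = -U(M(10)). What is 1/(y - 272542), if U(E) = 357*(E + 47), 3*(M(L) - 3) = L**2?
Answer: -1/257667 ≈ -3.8810e-6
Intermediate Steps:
M(L) = 3 + L**2/3
U(E) = 16779 + 357*E (U(E) = 357*(47 + E) = 16779 + 357*E)
y = 14875 (y = -(-1)*(16779 + 357*(3 + (1/3)*10**2))/2 = -(-1)*(16779 + 357*(3 + (1/3)*100))/2 = -(-1)*(16779 + 357*(3 + 100/3))/2 = -(-1)*(16779 + 357*(109/3))/2 = -(-1)*(16779 + 12971)/2 = -(-1)*29750/2 = -1/2*(-29750) = 14875)
1/(y - 272542) = 1/(14875 - 272542) = 1/(-257667) = -1/257667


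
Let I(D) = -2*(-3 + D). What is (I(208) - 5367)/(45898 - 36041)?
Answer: -5777/9857 ≈ -0.58608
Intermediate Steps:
I(D) = 6 - 2*D
(I(208) - 5367)/(45898 - 36041) = ((6 - 2*208) - 5367)/(45898 - 36041) = ((6 - 416) - 5367)/9857 = (-410 - 5367)*(1/9857) = -5777*1/9857 = -5777/9857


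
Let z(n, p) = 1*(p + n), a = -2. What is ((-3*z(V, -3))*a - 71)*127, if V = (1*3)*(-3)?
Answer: -18161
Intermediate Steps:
V = -9 (V = 3*(-3) = -9)
z(n, p) = n + p (z(n, p) = 1*(n + p) = n + p)
((-3*z(V, -3))*a - 71)*127 = (-3*(-9 - 3)*(-2) - 71)*127 = (-3*(-12)*(-2) - 71)*127 = (36*(-2) - 71)*127 = (-72 - 71)*127 = -143*127 = -18161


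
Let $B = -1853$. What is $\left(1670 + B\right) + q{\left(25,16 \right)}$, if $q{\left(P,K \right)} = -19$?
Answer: $-202$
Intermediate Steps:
$\left(1670 + B\right) + q{\left(25,16 \right)} = \left(1670 - 1853\right) - 19 = -183 - 19 = -202$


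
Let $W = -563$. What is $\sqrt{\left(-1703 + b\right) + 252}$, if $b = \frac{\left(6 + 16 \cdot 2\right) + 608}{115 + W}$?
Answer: $\frac{i \sqrt{4554858}}{56} \approx 38.111 i$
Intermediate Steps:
$b = - \frac{323}{224}$ ($b = \frac{\left(6 + 16 \cdot 2\right) + 608}{115 - 563} = \frac{\left(6 + 32\right) + 608}{-448} = \left(38 + 608\right) \left(- \frac{1}{448}\right) = 646 \left(- \frac{1}{448}\right) = - \frac{323}{224} \approx -1.442$)
$\sqrt{\left(-1703 + b\right) + 252} = \sqrt{\left(-1703 - \frac{323}{224}\right) + 252} = \sqrt{- \frac{381795}{224} + 252} = \sqrt{- \frac{325347}{224}} = \frac{i \sqrt{4554858}}{56}$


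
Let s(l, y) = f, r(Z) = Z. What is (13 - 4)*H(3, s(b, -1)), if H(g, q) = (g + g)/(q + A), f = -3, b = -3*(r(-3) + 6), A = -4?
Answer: -54/7 ≈ -7.7143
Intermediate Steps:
b = -9 (b = -3*(-3 + 6) = -3*3 = -9)
s(l, y) = -3
H(g, q) = 2*g/(-4 + q) (H(g, q) = (g + g)/(q - 4) = (2*g)/(-4 + q) = 2*g/(-4 + q))
(13 - 4)*H(3, s(b, -1)) = (13 - 4)*(2*3/(-4 - 3)) = 9*(2*3/(-7)) = 9*(2*3*(-⅐)) = 9*(-6/7) = -54/7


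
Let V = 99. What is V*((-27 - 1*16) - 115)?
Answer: -15642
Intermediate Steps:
V*((-27 - 1*16) - 115) = 99*((-27 - 1*16) - 115) = 99*((-27 - 16) - 115) = 99*(-43 - 115) = 99*(-158) = -15642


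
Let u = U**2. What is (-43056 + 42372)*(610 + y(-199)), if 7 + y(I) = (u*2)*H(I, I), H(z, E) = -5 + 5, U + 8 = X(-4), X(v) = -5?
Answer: -412452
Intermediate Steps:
U = -13 (U = -8 - 5 = -13)
H(z, E) = 0
u = 169 (u = (-13)**2 = 169)
y(I) = -7 (y(I) = -7 + (169*2)*0 = -7 + 338*0 = -7 + 0 = -7)
(-43056 + 42372)*(610 + y(-199)) = (-43056 + 42372)*(610 - 7) = -684*603 = -412452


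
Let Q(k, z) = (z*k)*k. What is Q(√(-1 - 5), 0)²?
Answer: 0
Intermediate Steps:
Q(k, z) = z*k² (Q(k, z) = (k*z)*k = z*k²)
Q(√(-1 - 5), 0)² = (0*(√(-1 - 5))²)² = (0*(√(-6))²)² = (0*(I*√6)²)² = (0*(-6))² = 0² = 0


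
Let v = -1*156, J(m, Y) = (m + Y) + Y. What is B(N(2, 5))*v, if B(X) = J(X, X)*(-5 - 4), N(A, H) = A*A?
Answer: 16848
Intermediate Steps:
J(m, Y) = m + 2*Y (J(m, Y) = (Y + m) + Y = m + 2*Y)
v = -156
N(A, H) = A²
B(X) = -27*X (B(X) = (X + 2*X)*(-5 - 4) = (3*X)*(-9) = -27*X)
B(N(2, 5))*v = -27*2²*(-156) = -27*4*(-156) = -108*(-156) = 16848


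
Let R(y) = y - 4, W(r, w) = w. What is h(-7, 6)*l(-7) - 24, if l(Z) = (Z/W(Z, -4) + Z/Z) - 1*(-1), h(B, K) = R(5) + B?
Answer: -93/2 ≈ -46.500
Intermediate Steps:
R(y) = -4 + y
h(B, K) = 1 + B (h(B, K) = (-4 + 5) + B = 1 + B)
l(Z) = 2 - Z/4 (l(Z) = (Z/(-4) + Z/Z) - 1*(-1) = (Z*(-¼) + 1) + 1 = (-Z/4 + 1) + 1 = (1 - Z/4) + 1 = 2 - Z/4)
h(-7, 6)*l(-7) - 24 = (1 - 7)*(2 - ¼*(-7)) - 24 = -6*(2 + 7/4) - 24 = -6*15/4 - 24 = -45/2 - 24 = -93/2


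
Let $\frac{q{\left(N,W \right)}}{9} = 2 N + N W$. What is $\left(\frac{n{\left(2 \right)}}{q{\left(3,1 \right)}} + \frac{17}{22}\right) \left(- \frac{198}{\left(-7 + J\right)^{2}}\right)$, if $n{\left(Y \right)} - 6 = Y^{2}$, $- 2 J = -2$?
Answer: $- \frac{1597}{324} \approx -4.929$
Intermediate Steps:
$J = 1$ ($J = \left(- \frac{1}{2}\right) \left(-2\right) = 1$)
$q{\left(N,W \right)} = 18 N + 9 N W$ ($q{\left(N,W \right)} = 9 \left(2 N + N W\right) = 18 N + 9 N W$)
$n{\left(Y \right)} = 6 + Y^{2}$
$\left(\frac{n{\left(2 \right)}}{q{\left(3,1 \right)}} + \frac{17}{22}\right) \left(- \frac{198}{\left(-7 + J\right)^{2}}\right) = \left(\frac{6 + 2^{2}}{9 \cdot 3 \left(2 + 1\right)} + \frac{17}{22}\right) \left(- \frac{198}{\left(-7 + 1\right)^{2}}\right) = \left(\frac{6 + 4}{9 \cdot 3 \cdot 3} + 17 \cdot \frac{1}{22}\right) \left(- \frac{198}{\left(-6\right)^{2}}\right) = \left(\frac{10}{81} + \frac{17}{22}\right) \left(- \frac{198}{36}\right) = \left(10 \cdot \frac{1}{81} + \frac{17}{22}\right) \left(\left(-198\right) \frac{1}{36}\right) = \left(\frac{10}{81} + \frac{17}{22}\right) \left(- \frac{11}{2}\right) = \frac{1597}{1782} \left(- \frac{11}{2}\right) = - \frac{1597}{324}$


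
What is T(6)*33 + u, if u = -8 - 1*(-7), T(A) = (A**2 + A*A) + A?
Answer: 2573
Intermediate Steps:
T(A) = A + 2*A**2 (T(A) = (A**2 + A**2) + A = 2*A**2 + A = A + 2*A**2)
u = -1 (u = -8 + 7 = -1)
T(6)*33 + u = (6*(1 + 2*6))*33 - 1 = (6*(1 + 12))*33 - 1 = (6*13)*33 - 1 = 78*33 - 1 = 2574 - 1 = 2573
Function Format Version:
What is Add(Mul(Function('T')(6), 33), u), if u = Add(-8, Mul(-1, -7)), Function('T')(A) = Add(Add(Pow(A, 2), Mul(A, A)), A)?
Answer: 2573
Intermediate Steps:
Function('T')(A) = Add(A, Mul(2, Pow(A, 2))) (Function('T')(A) = Add(Add(Pow(A, 2), Pow(A, 2)), A) = Add(Mul(2, Pow(A, 2)), A) = Add(A, Mul(2, Pow(A, 2))))
u = -1 (u = Add(-8, 7) = -1)
Add(Mul(Function('T')(6), 33), u) = Add(Mul(Mul(6, Add(1, Mul(2, 6))), 33), -1) = Add(Mul(Mul(6, Add(1, 12)), 33), -1) = Add(Mul(Mul(6, 13), 33), -1) = Add(Mul(78, 33), -1) = Add(2574, -1) = 2573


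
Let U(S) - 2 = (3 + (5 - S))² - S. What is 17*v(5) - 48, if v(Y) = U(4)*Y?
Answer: 1142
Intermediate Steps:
U(S) = 2 + (8 - S)² - S (U(S) = 2 + ((3 + (5 - S))² - S) = 2 + ((8 - S)² - S) = 2 + (8 - S)² - S)
v(Y) = 14*Y (v(Y) = (2 + (-8 + 4)² - 1*4)*Y = (2 + (-4)² - 4)*Y = (2 + 16 - 4)*Y = 14*Y)
17*v(5) - 48 = 17*(14*5) - 48 = 17*70 - 48 = 1190 - 48 = 1142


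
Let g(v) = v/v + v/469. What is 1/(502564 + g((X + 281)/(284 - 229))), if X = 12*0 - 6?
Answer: 469/235702990 ≈ 1.9898e-6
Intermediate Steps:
X = -6 (X = 0 - 6 = -6)
g(v) = 1 + v/469 (g(v) = 1 + v*(1/469) = 1 + v/469)
1/(502564 + g((X + 281)/(284 - 229))) = 1/(502564 + (1 + ((-6 + 281)/(284 - 229))/469)) = 1/(502564 + (1 + (275/55)/469)) = 1/(502564 + (1 + (275*(1/55))/469)) = 1/(502564 + (1 + (1/469)*5)) = 1/(502564 + (1 + 5/469)) = 1/(502564 + 474/469) = 1/(235702990/469) = 469/235702990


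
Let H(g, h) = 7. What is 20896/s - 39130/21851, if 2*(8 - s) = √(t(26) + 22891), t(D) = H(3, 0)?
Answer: -7748566666/247375171 - 2235872*√2/11321 ≈ -310.63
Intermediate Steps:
t(D) = 7
s = 8 - 107*√2/2 (s = 8 - √(7 + 22891)/2 = 8 - 107*√2/2 ≈ -67.660)
20896/s - 39130/21851 = 20896/(8 - 107*√2/2) - 39130/21851 = -39130/21851 + 20896/(8 - 107*√2/2)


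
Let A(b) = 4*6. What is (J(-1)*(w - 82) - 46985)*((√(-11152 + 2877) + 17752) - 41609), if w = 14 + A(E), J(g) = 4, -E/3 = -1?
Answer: 1125119977 - 235805*I*√331 ≈ 1.1251e+9 - 4.2901e+6*I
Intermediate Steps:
E = 3 (E = -3*(-1) = 3)
A(b) = 24
w = 38 (w = 14 + 24 = 38)
(J(-1)*(w - 82) - 46985)*((√(-11152 + 2877) + 17752) - 41609) = (4*(38 - 82) - 46985)*((√(-11152 + 2877) + 17752) - 41609) = (4*(-44) - 46985)*((√(-8275) + 17752) - 41609) = (-176 - 46985)*((5*I*√331 + 17752) - 41609) = -47161*((17752 + 5*I*√331) - 41609) = -47161*(-23857 + 5*I*√331) = 1125119977 - 235805*I*√331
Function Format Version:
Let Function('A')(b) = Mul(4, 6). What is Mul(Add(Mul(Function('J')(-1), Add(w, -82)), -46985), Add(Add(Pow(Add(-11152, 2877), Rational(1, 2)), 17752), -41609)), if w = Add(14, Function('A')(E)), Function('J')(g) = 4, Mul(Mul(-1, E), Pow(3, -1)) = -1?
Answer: Add(1125119977, Mul(-235805, I, Pow(331, Rational(1, 2)))) ≈ Add(1.1251e+9, Mul(-4.2901e+6, I))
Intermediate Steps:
E = 3 (E = Mul(-3, -1) = 3)
Function('A')(b) = 24
w = 38 (w = Add(14, 24) = 38)
Mul(Add(Mul(Function('J')(-1), Add(w, -82)), -46985), Add(Add(Pow(Add(-11152, 2877), Rational(1, 2)), 17752), -41609)) = Mul(Add(Mul(4, Add(38, -82)), -46985), Add(Add(Pow(Add(-11152, 2877), Rational(1, 2)), 17752), -41609)) = Mul(Add(Mul(4, -44), -46985), Add(Add(Pow(-8275, Rational(1, 2)), 17752), -41609)) = Mul(Add(-176, -46985), Add(Add(Mul(5, I, Pow(331, Rational(1, 2))), 17752), -41609)) = Mul(-47161, Add(Add(17752, Mul(5, I, Pow(331, Rational(1, 2)))), -41609)) = Mul(-47161, Add(-23857, Mul(5, I, Pow(331, Rational(1, 2))))) = Add(1125119977, Mul(-235805, I, Pow(331, Rational(1, 2))))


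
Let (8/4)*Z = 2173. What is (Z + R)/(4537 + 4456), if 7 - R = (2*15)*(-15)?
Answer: 3087/17986 ≈ 0.17163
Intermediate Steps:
Z = 2173/2 (Z = (½)*2173 = 2173/2 ≈ 1086.5)
R = 457 (R = 7 - 2*15*(-15) = 7 - 30*(-15) = 7 - 1*(-450) = 7 + 450 = 457)
(Z + R)/(4537 + 4456) = (2173/2 + 457)/(4537 + 4456) = (3087/2)/8993 = (3087/2)*(1/8993) = 3087/17986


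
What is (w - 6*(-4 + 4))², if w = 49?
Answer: 2401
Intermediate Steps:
(w - 6*(-4 + 4))² = (49 - 6*(-4 + 4))² = (49 - 6*0)² = (49 + 0)² = 49² = 2401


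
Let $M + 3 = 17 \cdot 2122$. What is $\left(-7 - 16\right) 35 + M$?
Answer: $35266$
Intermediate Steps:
$M = 36071$ ($M = -3 + 17 \cdot 2122 = -3 + 36074 = 36071$)
$\left(-7 - 16\right) 35 + M = \left(-7 - 16\right) 35 + 36071 = \left(-23\right) 35 + 36071 = -805 + 36071 = 35266$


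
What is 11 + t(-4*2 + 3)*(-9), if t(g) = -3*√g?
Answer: 11 + 27*I*√5 ≈ 11.0 + 60.374*I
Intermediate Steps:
11 + t(-4*2 + 3)*(-9) = 11 - 3*√(-4*2 + 3)*(-9) = 11 - 3*√(-8 + 3)*(-9) = 11 - 3*I*√5*(-9) = 11 + 27*I*√5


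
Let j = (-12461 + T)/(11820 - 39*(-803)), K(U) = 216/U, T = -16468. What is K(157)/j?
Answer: -3105864/1513951 ≈ -2.0515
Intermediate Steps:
j = -9643/14379 (j = (-12461 - 16468)/(11820 - 39*(-803)) = -28929/(11820 + 31317) = -28929/43137 = -28929*1/43137 = -9643/14379 ≈ -0.67063)
K(157)/j = (216/157)/(-9643/14379) = (216*(1/157))*(-14379/9643) = (216/157)*(-14379/9643) = -3105864/1513951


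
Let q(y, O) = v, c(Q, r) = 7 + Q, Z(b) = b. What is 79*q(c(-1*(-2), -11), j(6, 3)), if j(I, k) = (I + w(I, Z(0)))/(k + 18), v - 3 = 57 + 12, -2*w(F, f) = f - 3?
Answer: 5688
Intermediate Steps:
w(F, f) = 3/2 - f/2 (w(F, f) = -(f - 3)/2 = -(-3 + f)/2 = 3/2 - f/2)
v = 72 (v = 3 + (57 + 12) = 3 + 69 = 72)
j(I, k) = (3/2 + I)/(18 + k) (j(I, k) = (I + (3/2 - 1/2*0))/(k + 18) = (I + (3/2 + 0))/(18 + k) = (I + 3/2)/(18 + k) = (3/2 + I)/(18 + k))
q(y, O) = 72
79*q(c(-1*(-2), -11), j(6, 3)) = 79*72 = 5688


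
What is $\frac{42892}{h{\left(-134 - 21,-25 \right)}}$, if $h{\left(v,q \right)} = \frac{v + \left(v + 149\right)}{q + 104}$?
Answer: $- \frac{3388468}{161} \approx -21046.0$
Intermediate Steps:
$h{\left(v,q \right)} = \frac{149 + 2 v}{104 + q}$ ($h{\left(v,q \right)} = \frac{v + \left(149 + v\right)}{104 + q} = \frac{149 + 2 v}{104 + q}$)
$\frac{42892}{h{\left(-134 - 21,-25 \right)}} = \frac{42892}{\frac{1}{104 - 25} \left(149 + 2 \left(-134 - 21\right)\right)} = \frac{42892}{\frac{1}{79} \left(149 + 2 \left(-155\right)\right)} = \frac{42892}{\frac{1}{79} \left(149 - 310\right)} = \frac{42892}{\frac{1}{79} \left(-161\right)} = \frac{42892}{- \frac{161}{79}} = 42892 \left(- \frac{79}{161}\right) = - \frac{3388468}{161}$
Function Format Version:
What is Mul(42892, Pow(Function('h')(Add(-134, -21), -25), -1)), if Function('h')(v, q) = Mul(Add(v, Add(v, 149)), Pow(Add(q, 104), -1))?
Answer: Rational(-3388468, 161) ≈ -21046.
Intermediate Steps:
Function('h')(v, q) = Mul(Pow(Add(104, q), -1), Add(149, Mul(2, v))) (Function('h')(v, q) = Mul(Add(v, Add(149, v)), Pow(Add(104, q), -1)) = Mul(Add(149, Mul(2, v)), Pow(Add(104, q), -1)) = Mul(Pow(Add(104, q), -1), Add(149, Mul(2, v))))
Mul(42892, Pow(Function('h')(Add(-134, -21), -25), -1)) = Mul(42892, Pow(Mul(Pow(Add(104, -25), -1), Add(149, Mul(2, Add(-134, -21)))), -1)) = Mul(42892, Pow(Mul(Pow(79, -1), Add(149, Mul(2, -155))), -1)) = Mul(42892, Pow(Mul(Rational(1, 79), Add(149, -310)), -1)) = Mul(42892, Pow(Mul(Rational(1, 79), -161), -1)) = Mul(42892, Pow(Rational(-161, 79), -1)) = Mul(42892, Rational(-79, 161)) = Rational(-3388468, 161)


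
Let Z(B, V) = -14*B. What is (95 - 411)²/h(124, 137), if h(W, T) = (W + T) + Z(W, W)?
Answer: -99856/1475 ≈ -67.699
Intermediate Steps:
h(W, T) = T - 13*W (h(W, T) = (W + T) - 14*W = (T + W) - 14*W = T - 13*W)
(95 - 411)²/h(124, 137) = (95 - 411)²/(137 - 13*124) = (-316)²/(137 - 1612) = 99856/(-1475) = 99856*(-1/1475) = -99856/1475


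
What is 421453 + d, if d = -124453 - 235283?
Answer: 61717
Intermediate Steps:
d = -359736
421453 + d = 421453 - 359736 = 61717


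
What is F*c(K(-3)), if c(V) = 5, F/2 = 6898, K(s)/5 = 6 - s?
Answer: 68980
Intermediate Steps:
K(s) = 30 - 5*s (K(s) = 5*(6 - s) = 30 - 5*s)
F = 13796 (F = 2*6898 = 13796)
F*c(K(-3)) = 13796*5 = 68980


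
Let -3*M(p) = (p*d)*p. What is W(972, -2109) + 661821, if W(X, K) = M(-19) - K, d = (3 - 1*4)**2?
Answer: 1991429/3 ≈ 6.6381e+5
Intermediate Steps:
d = 1 (d = (3 - 4)**2 = (-1)**2 = 1)
M(p) = -p**2/3 (M(p) = -p*1*p/3 = -p*p/3 = -p**2/3)
W(X, K) = -361/3 - K (W(X, K) = -1/3*(-19)**2 - K = -1/3*361 - K = -361/3 - K)
W(972, -2109) + 661821 = (-361/3 - 1*(-2109)) + 661821 = (-361/3 + 2109) + 661821 = 5966/3 + 661821 = 1991429/3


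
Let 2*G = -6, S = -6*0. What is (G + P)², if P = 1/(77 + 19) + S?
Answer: 82369/9216 ≈ 8.9376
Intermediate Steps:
S = 0
G = -3 (G = (½)*(-6) = -3)
P = 1/96 (P = 1/(77 + 19) + 0 = 1/96 + 0 = 1/96 ≈ 0.010417)
(G + P)² = (-3 + 1/96)² = (-287/96)² = 82369/9216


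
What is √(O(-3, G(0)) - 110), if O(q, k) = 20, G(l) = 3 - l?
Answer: 3*I*√10 ≈ 9.4868*I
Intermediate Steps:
√(O(-3, G(0)) - 110) = √(20 - 110) = √(-90) = 3*I*√10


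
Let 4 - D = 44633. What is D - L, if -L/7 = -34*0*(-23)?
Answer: -44629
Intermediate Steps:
D = -44629 (D = 4 - 1*44633 = 4 - 44633 = -44629)
L = 0 (L = -7*(-34*0)*(-23) = -0*(-23) = -7*0 = 0)
D - L = -44629 - 1*0 = -44629 + 0 = -44629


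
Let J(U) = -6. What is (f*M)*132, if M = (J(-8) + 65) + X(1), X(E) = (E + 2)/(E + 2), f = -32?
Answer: -253440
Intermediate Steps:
X(E) = 1 (X(E) = (2 + E)/(2 + E) = 1)
M = 60 (M = (-6 + 65) + 1 = 59 + 1 = 60)
(f*M)*132 = -32*60*132 = -1920*132 = -253440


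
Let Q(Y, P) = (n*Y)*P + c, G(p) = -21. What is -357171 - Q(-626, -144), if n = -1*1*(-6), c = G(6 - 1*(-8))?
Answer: -898014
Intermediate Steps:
c = -21
n = 6 (n = -1*(-6) = 6)
Q(Y, P) = -21 + 6*P*Y (Q(Y, P) = (6*Y)*P - 21 = 6*P*Y - 21 = -21 + 6*P*Y)
-357171 - Q(-626, -144) = -357171 - (-21 + 6*(-144)*(-626)) = -357171 - (-21 + 540864) = -357171 - 1*540843 = -357171 - 540843 = -898014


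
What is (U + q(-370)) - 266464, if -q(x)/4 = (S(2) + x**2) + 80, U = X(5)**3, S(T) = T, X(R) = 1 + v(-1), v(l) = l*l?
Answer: -814384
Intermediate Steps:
v(l) = l**2
X(R) = 2 (X(R) = 1 + (-1)**2 = 1 + 1 = 2)
U = 8 (U = 2**3 = 8)
q(x) = -328 - 4*x**2 (q(x) = -4*((2 + x**2) + 80) = -4*(82 + x**2) = -328 - 4*x**2)
(U + q(-370)) - 266464 = (8 + (-328 - 4*(-370)**2)) - 266464 = (8 + (-328 - 4*136900)) - 266464 = (8 + (-328 - 547600)) - 266464 = (8 - 547928) - 266464 = -547920 - 266464 = -814384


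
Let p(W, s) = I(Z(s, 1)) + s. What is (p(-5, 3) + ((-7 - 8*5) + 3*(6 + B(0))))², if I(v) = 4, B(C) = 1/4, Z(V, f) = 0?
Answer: 7225/16 ≈ 451.56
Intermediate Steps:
B(C) = ¼
p(W, s) = 4 + s
(p(-5, 3) + ((-7 - 8*5) + 3*(6 + B(0))))² = ((4 + 3) + ((-7 - 8*5) + 3*(6 + ¼)))² = (7 + ((-7 - 40) + 3*(25/4)))² = (7 + (-47 + 75/4))² = (7 - 113/4)² = (-85/4)² = 7225/16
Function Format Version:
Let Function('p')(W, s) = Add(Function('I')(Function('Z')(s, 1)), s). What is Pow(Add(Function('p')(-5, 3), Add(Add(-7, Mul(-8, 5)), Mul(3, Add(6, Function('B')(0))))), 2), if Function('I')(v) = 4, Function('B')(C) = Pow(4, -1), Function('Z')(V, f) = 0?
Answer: Rational(7225, 16) ≈ 451.56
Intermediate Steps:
Function('B')(C) = Rational(1, 4)
Function('p')(W, s) = Add(4, s)
Pow(Add(Function('p')(-5, 3), Add(Add(-7, Mul(-8, 5)), Mul(3, Add(6, Function('B')(0))))), 2) = Pow(Add(Add(4, 3), Add(Add(-7, Mul(-8, 5)), Mul(3, Add(6, Rational(1, 4))))), 2) = Pow(Add(7, Add(Add(-7, -40), Mul(3, Rational(25, 4)))), 2) = Pow(Add(7, Add(-47, Rational(75, 4))), 2) = Pow(Add(7, Rational(-113, 4)), 2) = Pow(Rational(-85, 4), 2) = Rational(7225, 16)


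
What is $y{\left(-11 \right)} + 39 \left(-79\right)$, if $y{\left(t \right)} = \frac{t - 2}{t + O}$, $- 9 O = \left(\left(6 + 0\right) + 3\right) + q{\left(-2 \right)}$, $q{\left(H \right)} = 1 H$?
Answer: $- \frac{326469}{106} \approx -3079.9$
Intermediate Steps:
$q{\left(H \right)} = H$
$O = - \frac{7}{9}$ ($O = - \frac{\left(\left(6 + 0\right) + 3\right) - 2}{9} = - \frac{\left(6 + 3\right) - 2}{9} = - \frac{9 - 2}{9} = \left(- \frac{1}{9}\right) 7 = - \frac{7}{9} \approx -0.77778$)
$y{\left(t \right)} = \frac{-2 + t}{- \frac{7}{9} + t}$ ($y{\left(t \right)} = \frac{t - 2}{t - \frac{7}{9}} = \frac{-2 + t}{- \frac{7}{9} + t}$)
$y{\left(-11 \right)} + 39 \left(-79\right) = \frac{9 \left(-2 - 11\right)}{-7 + 9 \left(-11\right)} + 39 \left(-79\right) = 9 \frac{1}{-7 - 99} \left(-13\right) - 3081 = 9 \frac{1}{-106} \left(-13\right) - 3081 = 9 \left(- \frac{1}{106}\right) \left(-13\right) - 3081 = \frac{117}{106} - 3081 = - \frac{326469}{106}$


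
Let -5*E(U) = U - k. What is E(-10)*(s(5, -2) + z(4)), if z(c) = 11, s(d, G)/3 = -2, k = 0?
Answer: 10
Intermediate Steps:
s(d, G) = -6 (s(d, G) = 3*(-2) = -6)
E(U) = -U/5 (E(U) = -(U - 1*0)/5 = -(U + 0)/5 = -U/5)
E(-10)*(s(5, -2) + z(4)) = (-⅕*(-10))*(-6 + 11) = 2*5 = 10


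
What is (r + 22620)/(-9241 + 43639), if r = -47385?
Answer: -635/882 ≈ -0.71995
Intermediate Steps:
(r + 22620)/(-9241 + 43639) = (-47385 + 22620)/(-9241 + 43639) = -24765/34398 = -24765*1/34398 = -635/882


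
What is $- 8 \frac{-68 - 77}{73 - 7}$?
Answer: $\frac{580}{33} \approx 17.576$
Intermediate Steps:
$- 8 \frac{-68 - 77}{73 - 7} = - 8 \left(- \frac{145}{66}\right) = - 8 \left(\left(-145\right) \frac{1}{66}\right) = \left(-8\right) \left(- \frac{145}{66}\right) = \frac{580}{33}$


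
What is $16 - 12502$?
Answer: $-12486$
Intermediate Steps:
$16 - 12502 = -12486$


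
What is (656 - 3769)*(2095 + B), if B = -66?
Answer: -6316277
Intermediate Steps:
(656 - 3769)*(2095 + B) = (656 - 3769)*(2095 - 66) = -3113*2029 = -6316277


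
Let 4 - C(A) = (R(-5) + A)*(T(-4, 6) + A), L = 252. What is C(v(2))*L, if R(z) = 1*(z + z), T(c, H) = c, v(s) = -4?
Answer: -27216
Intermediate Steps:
R(z) = 2*z (R(z) = 1*(2*z) = 2*z)
C(A) = 4 - (-10 + A)*(-4 + A) (C(A) = 4 - (2*(-5) + A)*(-4 + A) = 4 - (-10 + A)*(-4 + A))
C(v(2))*L = (-36 - 1*(-4)² + 14*(-4))*252 = (-36 - 1*16 - 56)*252 = (-36 - 16 - 56)*252 = -108*252 = -27216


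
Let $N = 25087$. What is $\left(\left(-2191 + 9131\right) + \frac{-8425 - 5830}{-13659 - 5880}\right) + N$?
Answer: $\frac{625789808}{19539} \approx 32028.0$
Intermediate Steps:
$\left(\left(-2191 + 9131\right) + \frac{-8425 - 5830}{-13659 - 5880}\right) + N = \left(\left(-2191 + 9131\right) + \frac{-8425 - 5830}{-13659 - 5880}\right) + 25087 = \left(6940 - \frac{14255}{-19539}\right) + 25087 = \left(6940 - - \frac{14255}{19539}\right) + 25087 = \left(6940 + \frac{14255}{19539}\right) + 25087 = \frac{135614915}{19539} + 25087 = \frac{625789808}{19539}$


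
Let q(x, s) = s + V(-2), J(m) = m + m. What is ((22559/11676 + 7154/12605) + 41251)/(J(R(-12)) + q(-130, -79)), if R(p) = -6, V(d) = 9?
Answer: -6071524237279/12068430360 ≈ -503.09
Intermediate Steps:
J(m) = 2*m
q(x, s) = 9 + s (q(x, s) = s + 9 = 9 + s)
((22559/11676 + 7154/12605) + 41251)/(J(R(-12)) + q(-130, -79)) = ((22559/11676 + 7154/12605) + 41251)/(2*(-6) + (9 - 79)) = ((22559*(1/11676) + 7154*(1/12605)) + 41251)/(-12 - 70) = ((22559/11676 + 7154/12605) + 41251)/(-82) = (367886299/147175980 + 41251)*(-1/82) = (6071524237279/147175980)*(-1/82) = -6071524237279/12068430360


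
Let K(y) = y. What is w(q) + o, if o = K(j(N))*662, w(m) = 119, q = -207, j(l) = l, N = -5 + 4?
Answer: -543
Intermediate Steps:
N = -1
o = -662 (o = -1*662 = -662)
w(q) + o = 119 - 662 = -543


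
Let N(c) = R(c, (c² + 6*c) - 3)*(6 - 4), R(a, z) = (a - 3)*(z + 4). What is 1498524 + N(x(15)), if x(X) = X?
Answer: 1506108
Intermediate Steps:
R(a, z) = (-3 + a)*(4 + z)
N(c) = -6 - 28*c - 6*c² + 2*c*(-3 + c² + 6*c) (N(c) = (-12 - 3*((c² + 6*c) - 3) + 4*c + c*((c² + 6*c) - 3))*(6 - 4) = (-12 - 3*(-3 + c² + 6*c) + 4*c + c*(-3 + c² + 6*c))*2 = (-12 + (9 - 18*c - 3*c²) + 4*c + c*(-3 + c² + 6*c))*2 = (-3 - 14*c - 3*c² + c*(-3 + c² + 6*c))*2 = -6 - 28*c - 6*c² + 2*c*(-3 + c² + 6*c))
1498524 + N(x(15)) = 1498524 + (-6 - 34*15 + 2*15³ + 6*15²) = 1498524 + (-6 - 510 + 2*3375 + 6*225) = 1498524 + (-6 - 510 + 6750 + 1350) = 1498524 + 7584 = 1506108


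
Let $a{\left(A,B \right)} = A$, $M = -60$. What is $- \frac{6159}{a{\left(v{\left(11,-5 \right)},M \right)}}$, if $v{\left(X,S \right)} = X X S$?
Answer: $\frac{6159}{605} \approx 10.18$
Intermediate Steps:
$v{\left(X,S \right)} = S X^{2}$ ($v{\left(X,S \right)} = X^{2} S = S X^{2}$)
$- \frac{6159}{a{\left(v{\left(11,-5 \right)},M \right)}} = - \frac{6159}{\left(-5\right) 11^{2}} = - \frac{6159}{\left(-5\right) 121} = - \frac{6159}{-605} = \left(-6159\right) \left(- \frac{1}{605}\right) = \frac{6159}{605}$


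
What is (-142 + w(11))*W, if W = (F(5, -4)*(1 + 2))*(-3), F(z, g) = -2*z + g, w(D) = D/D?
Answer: -17766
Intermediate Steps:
w(D) = 1
F(z, g) = g - 2*z
W = 126 (W = ((-4 - 2*5)*(1 + 2))*(-3) = ((-4 - 10)*3)*(-3) = -14*3*(-3) = -42*(-3) = 126)
(-142 + w(11))*W = (-142 + 1)*126 = -141*126 = -17766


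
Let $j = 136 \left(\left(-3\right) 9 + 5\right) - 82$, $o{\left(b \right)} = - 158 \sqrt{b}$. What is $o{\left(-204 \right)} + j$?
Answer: $-3074 - 316 i \sqrt{51} \approx -3074.0 - 2256.7 i$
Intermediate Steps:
$j = -3074$ ($j = 136 \left(-27 + 5\right) - 82 = 136 \left(-22\right) - 82 = -2992 - 82 = -3074$)
$o{\left(-204 \right)} + j = - 158 \sqrt{-204} - 3074 = - 158 \cdot 2 i \sqrt{51} - 3074 = - 316 i \sqrt{51} - 3074 = -3074 - 316 i \sqrt{51}$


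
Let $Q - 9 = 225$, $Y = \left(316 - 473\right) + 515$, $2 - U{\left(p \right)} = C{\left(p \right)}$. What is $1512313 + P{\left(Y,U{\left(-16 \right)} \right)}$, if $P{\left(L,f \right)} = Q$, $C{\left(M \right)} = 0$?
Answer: $1512547$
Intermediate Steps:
$U{\left(p \right)} = 2$ ($U{\left(p \right)} = 2 - 0 = 2 + 0 = 2$)
$Y = 358$ ($Y = -157 + 515 = 358$)
$Q = 234$ ($Q = 9 + 225 = 234$)
$P{\left(L,f \right)} = 234$
$1512313 + P{\left(Y,U{\left(-16 \right)} \right)} = 1512313 + 234 = 1512547$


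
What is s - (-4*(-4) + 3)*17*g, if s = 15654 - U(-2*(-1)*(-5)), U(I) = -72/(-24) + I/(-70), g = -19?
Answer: 152515/7 ≈ 21788.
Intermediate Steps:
U(I) = 3 - I/70 (U(I) = -72*(-1/24) + I*(-1/70) = 3 - I/70)
s = 109556/7 (s = 15654 - (3 - (-2*(-1))*(-5)/70) = 15654 - (3 - (-5)/35) = 15654 - (3 - 1/70*(-10)) = 15654 - (3 + ⅐) = 15654 - 1*22/7 = 15654 - 22/7 = 109556/7 ≈ 15651.)
s - (-4*(-4) + 3)*17*g = 109556/7 - (-4*(-4) + 3)*17*(-19) = 109556/7 - (16 + 3)*17*(-19) = 109556/7 - 19*17*(-19) = 109556/7 - 323*(-19) = 109556/7 - 1*(-6137) = 109556/7 + 6137 = 152515/7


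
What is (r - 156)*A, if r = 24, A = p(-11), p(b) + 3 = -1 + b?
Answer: 1980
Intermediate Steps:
p(b) = -4 + b (p(b) = -3 + (-1 + b) = -4 + b)
A = -15 (A = -4 - 11 = -15)
(r - 156)*A = (24 - 156)*(-15) = -132*(-15) = 1980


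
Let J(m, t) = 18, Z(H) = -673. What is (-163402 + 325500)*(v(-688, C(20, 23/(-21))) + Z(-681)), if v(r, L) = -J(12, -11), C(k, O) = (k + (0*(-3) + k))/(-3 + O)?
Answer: -112009718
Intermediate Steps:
C(k, O) = 2*k/(-3 + O) (C(k, O) = (k + (0 + k))/(-3 + O) = (k + k)/(-3 + O) = (2*k)/(-3 + O) = 2*k/(-3 + O))
v(r, L) = -18 (v(r, L) = -1*18 = -18)
(-163402 + 325500)*(v(-688, C(20, 23/(-21))) + Z(-681)) = (-163402 + 325500)*(-18 - 673) = 162098*(-691) = -112009718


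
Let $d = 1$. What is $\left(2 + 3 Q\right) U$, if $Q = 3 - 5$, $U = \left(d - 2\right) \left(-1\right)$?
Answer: $-4$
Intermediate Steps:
$U = 1$ ($U = \left(1 - 2\right) \left(-1\right) = \left(-1\right) \left(-1\right) = 1$)
$Q = -2$
$\left(2 + 3 Q\right) U = \left(2 + 3 \left(-2\right)\right) 1 = \left(2 - 6\right) 1 = \left(-4\right) 1 = -4$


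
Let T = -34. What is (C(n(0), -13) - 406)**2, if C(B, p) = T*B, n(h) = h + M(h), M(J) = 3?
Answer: 258064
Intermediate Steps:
n(h) = 3 + h (n(h) = h + 3 = 3 + h)
C(B, p) = -34*B
(C(n(0), -13) - 406)**2 = (-34*(3 + 0) - 406)**2 = (-34*3 - 406)**2 = (-102 - 406)**2 = (-508)**2 = 258064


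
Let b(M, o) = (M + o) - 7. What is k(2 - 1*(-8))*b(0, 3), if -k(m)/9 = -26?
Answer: -936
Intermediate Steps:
k(m) = 234 (k(m) = -9*(-26) = 234)
b(M, o) = -7 + M + o
k(2 - 1*(-8))*b(0, 3) = 234*(-7 + 0 + 3) = 234*(-4) = -936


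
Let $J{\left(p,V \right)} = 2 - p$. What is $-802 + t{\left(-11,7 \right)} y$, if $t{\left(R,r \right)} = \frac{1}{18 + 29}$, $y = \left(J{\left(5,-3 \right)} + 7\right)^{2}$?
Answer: $- \frac{37678}{47} \approx -801.66$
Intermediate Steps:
$y = 16$ ($y = \left(\left(2 - 5\right) + 7\right)^{2} = \left(-3 + 7\right)^{2} = 4^{2} = 16$)
$t{\left(R,r \right)} = \frac{1}{47}$
$-802 + t{\left(-11,7 \right)} y = -802 + \frac{1}{47} \cdot 16 = -802 + \frac{16}{47} = - \frac{37678}{47}$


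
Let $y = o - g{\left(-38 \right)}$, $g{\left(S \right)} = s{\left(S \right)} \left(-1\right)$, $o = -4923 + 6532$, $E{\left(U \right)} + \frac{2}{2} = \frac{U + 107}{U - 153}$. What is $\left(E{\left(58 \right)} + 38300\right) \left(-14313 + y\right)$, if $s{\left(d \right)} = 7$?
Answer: $- \frac{9238946656}{19} \approx -4.8626 \cdot 10^{8}$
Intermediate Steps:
$E{\left(U \right)} = -1 + \frac{107 + U}{-153 + U}$ ($E{\left(U \right)} = -1 + \frac{U + 107}{U - 153} = -1 + \frac{107 + U}{-153 + U}$)
$o = 1609$
$g{\left(S \right)} = -7$ ($g{\left(S \right)} = 7 \left(-1\right) = -7$)
$y = 1616$ ($y = 1609 - -7 = 1609 + 7 = 1616$)
$\left(E{\left(58 \right)} + 38300\right) \left(-14313 + y\right) = \left(\frac{260}{-153 + 58} + 38300\right) \left(-14313 + 1616\right) = \left(\frac{260}{-95} + 38300\right) \left(-12697\right) = \left(260 \left(- \frac{1}{95}\right) + 38300\right) \left(-12697\right) = \left(- \frac{52}{19} + 38300\right) \left(-12697\right) = \frac{727648}{19} \left(-12697\right) = - \frac{9238946656}{19}$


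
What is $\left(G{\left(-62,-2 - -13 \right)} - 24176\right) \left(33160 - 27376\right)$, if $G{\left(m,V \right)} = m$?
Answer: $-140192592$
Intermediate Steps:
$\left(G{\left(-62,-2 - -13 \right)} - 24176\right) \left(33160 - 27376\right) = \left(-62 - 24176\right) \left(33160 - 27376\right) = \left(-24238\right) 5784 = -140192592$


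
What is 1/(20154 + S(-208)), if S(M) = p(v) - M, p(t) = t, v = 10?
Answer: 1/20372 ≈ 4.9087e-5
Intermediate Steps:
S(M) = 10 - M
1/(20154 + S(-208)) = 1/(20154 + (10 - 1*(-208))) = 1/(20154 + (10 + 208)) = 1/(20154 + 218) = 1/20372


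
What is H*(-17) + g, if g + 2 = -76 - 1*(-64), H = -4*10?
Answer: 666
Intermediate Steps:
H = -40
g = -14 (g = -2 + (-76 - 1*(-64)) = -2 + (-76 + 64) = -2 - 12 = -14)
H*(-17) + g = -40*(-17) - 14 = 680 - 14 = 666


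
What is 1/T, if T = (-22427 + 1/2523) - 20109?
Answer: -2523/107318327 ≈ -2.3509e-5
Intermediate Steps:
T = -107318327/2523 (T = (-22427 + 1/2523) - 20109 = -56583320/2523 - 20109 = -107318327/2523 ≈ -42536.)
1/T = 1/(-107318327/2523) = -2523/107318327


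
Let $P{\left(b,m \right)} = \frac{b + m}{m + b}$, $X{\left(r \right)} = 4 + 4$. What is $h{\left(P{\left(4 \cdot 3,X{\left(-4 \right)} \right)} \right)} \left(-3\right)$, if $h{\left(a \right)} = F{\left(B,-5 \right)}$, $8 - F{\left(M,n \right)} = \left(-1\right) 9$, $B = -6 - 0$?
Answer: $-51$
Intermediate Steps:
$X{\left(r \right)} = 8$
$B = -6$ ($B = -6 + 0 = -6$)
$P{\left(b,m \right)} = 1$ ($P{\left(b,m \right)} = \frac{b + m}{b + m} = 1$)
$F{\left(M,n \right)} = 17$ ($F{\left(M,n \right)} = 8 - \left(-1\right) 9 = 8 - -9 = 8 + 9 = 17$)
$h{\left(a \right)} = 17$
$h{\left(P{\left(4 \cdot 3,X{\left(-4 \right)} \right)} \right)} \left(-3\right) = 17 \left(-3\right) = -51$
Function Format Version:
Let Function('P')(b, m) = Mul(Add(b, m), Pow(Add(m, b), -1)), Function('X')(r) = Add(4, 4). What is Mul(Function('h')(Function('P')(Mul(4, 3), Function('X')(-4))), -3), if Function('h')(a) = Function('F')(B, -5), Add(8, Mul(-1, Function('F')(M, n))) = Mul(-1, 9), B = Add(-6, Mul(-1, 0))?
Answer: -51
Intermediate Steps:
Function('X')(r) = 8
B = -6 (B = Add(-6, 0) = -6)
Function('P')(b, m) = 1 (Function('P')(b, m) = Mul(Add(b, m), Pow(Add(b, m), -1)) = 1)
Function('F')(M, n) = 17 (Function('F')(M, n) = Add(8, Mul(-1, Mul(-1, 9))) = Add(8, Mul(-1, -9)) = Add(8, 9) = 17)
Function('h')(a) = 17
Mul(Function('h')(Function('P')(Mul(4, 3), Function('X')(-4))), -3) = Mul(17, -3) = -51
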